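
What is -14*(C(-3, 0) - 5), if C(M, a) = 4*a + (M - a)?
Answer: 112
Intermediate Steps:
C(M, a) = M + 3*a
-14*(C(-3, 0) - 5) = -14*((-3 + 3*0) - 5) = -14*((-3 + 0) - 5) = -14*(-3 - 5) = -14*(-8) = 112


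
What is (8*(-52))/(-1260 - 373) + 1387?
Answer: 2265387/1633 ≈ 1387.3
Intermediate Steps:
(8*(-52))/(-1260 - 373) + 1387 = -416/(-1633) + 1387 = -1/1633*(-416) + 1387 = 416/1633 + 1387 = 2265387/1633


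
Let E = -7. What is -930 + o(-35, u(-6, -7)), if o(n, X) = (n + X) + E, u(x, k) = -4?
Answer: -976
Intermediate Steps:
o(n, X) = -7 + X + n (o(n, X) = (n + X) - 7 = (X + n) - 7 = -7 + X + n)
-930 + o(-35, u(-6, -7)) = -930 + (-7 - 4 - 35) = -930 - 46 = -976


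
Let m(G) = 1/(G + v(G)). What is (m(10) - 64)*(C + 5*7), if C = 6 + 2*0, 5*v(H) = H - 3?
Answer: -149363/57 ≈ -2620.4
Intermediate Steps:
v(H) = -⅗ + H/5 (v(H) = (H - 3)/5 = (-3 + H)/5 = -⅗ + H/5)
C = 6 (C = 6 + 0 = 6)
m(G) = 1/(-⅗ + 6*G/5) (m(G) = 1/(G + (-⅗ + G/5)) = 1/(-⅗ + 6*G/5))
(m(10) - 64)*(C + 5*7) = (5/(3*(-1 + 2*10)) - 64)*(6 + 5*7) = (5/(3*(-1 + 20)) - 64)*(6 + 35) = ((5/3)/19 - 64)*41 = ((5/3)*(1/19) - 64)*41 = (5/57 - 64)*41 = -3643/57*41 = -149363/57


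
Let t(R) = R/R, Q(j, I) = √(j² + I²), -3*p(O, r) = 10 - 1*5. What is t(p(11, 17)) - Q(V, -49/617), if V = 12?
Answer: 1 - √54821617/617 ≈ -11.000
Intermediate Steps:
p(O, r) = -5/3 (p(O, r) = -(10 - 1*5)/3 = -(10 - 5)/3 = -⅓*5 = -5/3)
Q(j, I) = √(I² + j²)
t(R) = 1
t(p(11, 17)) - Q(V, -49/617) = 1 - √((-49/617)² + 12²) = 1 - √((-49*1/617)² + 144) = 1 - √((-49/617)² + 144) = 1 - √(2401/380689 + 144) = 1 - √(54821617/380689) = 1 - √54821617/617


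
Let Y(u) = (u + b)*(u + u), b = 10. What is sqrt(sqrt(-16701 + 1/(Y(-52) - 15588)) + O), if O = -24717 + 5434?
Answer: sqrt(-606876504300 + 5610*I*sqrt(525615544905))/5610 ≈ 0.46532 + 138.86*I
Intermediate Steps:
Y(u) = 2*u*(10 + u) (Y(u) = (u + 10)*(u + u) = (10 + u)*(2*u) = 2*u*(10 + u))
O = -19283
sqrt(sqrt(-16701 + 1/(Y(-52) - 15588)) + O) = sqrt(sqrt(-16701 + 1/(2*(-52)*(10 - 52) - 15588)) - 19283) = sqrt(sqrt(-16701 + 1/(2*(-52)*(-42) - 15588)) - 19283) = sqrt(sqrt(-16701 + 1/(4368 - 15588)) - 19283) = sqrt(sqrt(-16701 + 1/(-11220)) - 19283) = sqrt(sqrt(-16701 - 1/11220) - 19283) = sqrt(sqrt(-187385221/11220) - 19283) = sqrt(I*sqrt(525615544905)/5610 - 19283) = sqrt(-19283 + I*sqrt(525615544905)/5610)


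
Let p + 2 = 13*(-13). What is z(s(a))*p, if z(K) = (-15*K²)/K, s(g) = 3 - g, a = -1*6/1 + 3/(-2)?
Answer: 53865/2 ≈ 26933.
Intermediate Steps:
a = -15/2 (a = -6*1 + 3*(-½) = -6 - 3/2 = -15/2 ≈ -7.5000)
z(K) = -15*K
p = -171 (p = -2 + 13*(-13) = -2 - 169 = -171)
z(s(a))*p = -15*(3 - 1*(-15/2))*(-171) = -15*(3 + 15/2)*(-171) = -15*21/2*(-171) = -315/2*(-171) = 53865/2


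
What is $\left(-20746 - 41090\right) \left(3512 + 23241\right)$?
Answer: $-1654298508$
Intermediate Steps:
$\left(-20746 - 41090\right) \left(3512 + 23241\right) = \left(-61836\right) 26753 = -1654298508$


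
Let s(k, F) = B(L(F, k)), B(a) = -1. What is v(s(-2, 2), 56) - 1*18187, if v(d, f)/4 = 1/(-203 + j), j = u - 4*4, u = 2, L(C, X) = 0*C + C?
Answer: -3946583/217 ≈ -18187.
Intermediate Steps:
L(C, X) = C (L(C, X) = 0 + C = C)
s(k, F) = -1
j = -14 (j = 2 - 4*4 = 2 - 16 = -14)
v(d, f) = -4/217 (v(d, f) = 4/(-203 - 14) = 4/(-217) = 4*(-1/217) = -4/217)
v(s(-2, 2), 56) - 1*18187 = -4/217 - 1*18187 = -4/217 - 18187 = -3946583/217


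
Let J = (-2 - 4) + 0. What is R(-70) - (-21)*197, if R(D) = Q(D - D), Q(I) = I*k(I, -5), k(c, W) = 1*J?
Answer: 4137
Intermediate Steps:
J = -6 (J = -6 + 0 = -6)
k(c, W) = -6 (k(c, W) = 1*(-6) = -6)
Q(I) = -6*I (Q(I) = I*(-6) = -6*I)
R(D) = 0 (R(D) = -6*(D - D) = -6*0 = 0)
R(-70) - (-21)*197 = 0 - (-21)*197 = 0 - 1*(-4137) = 0 + 4137 = 4137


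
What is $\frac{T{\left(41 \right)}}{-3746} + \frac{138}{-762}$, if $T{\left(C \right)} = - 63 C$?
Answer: $\frac{241883}{475742} \approx 0.50843$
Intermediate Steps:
$\frac{T{\left(41 \right)}}{-3746} + \frac{138}{-762} = \frac{\left(-63\right) 41}{-3746} + \frac{138}{-762} = \left(-2583\right) \left(- \frac{1}{3746}\right) + 138 \left(- \frac{1}{762}\right) = \frac{2583}{3746} - \frac{23}{127} = \frac{241883}{475742}$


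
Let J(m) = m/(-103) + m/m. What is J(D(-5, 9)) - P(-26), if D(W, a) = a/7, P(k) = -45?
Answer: 33157/721 ≈ 45.987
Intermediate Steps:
D(W, a) = a/7 (D(W, a) = a*(1/7) = a/7)
J(m) = 1 - m/103 (J(m) = m*(-1/103) + 1 = -m/103 + 1 = 1 - m/103)
J(D(-5, 9)) - P(-26) = (1 - 9/721) - 1*(-45) = (1 - 1/103*9/7) + 45 = (1 - 9/721) + 45 = 712/721 + 45 = 33157/721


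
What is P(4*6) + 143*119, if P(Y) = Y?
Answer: 17041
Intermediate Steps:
P(4*6) + 143*119 = 4*6 + 143*119 = 24 + 17017 = 17041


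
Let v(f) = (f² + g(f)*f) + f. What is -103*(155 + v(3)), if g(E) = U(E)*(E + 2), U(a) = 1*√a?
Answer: -17201 - 1545*√3 ≈ -19877.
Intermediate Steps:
U(a) = √a
g(E) = √E*(2 + E) (g(E) = √E*(E + 2) = √E*(2 + E))
v(f) = f + f² + f^(3/2)*(2 + f) (v(f) = (f² + (√f*(2 + f))*f) + f = (f² + f^(3/2)*(2 + f)) + f = f + f² + f^(3/2)*(2 + f))
-103*(155 + v(3)) = -103*(155 + 3*(1 + 3 + √3*(2 + 3))) = -103*(155 + 3*(1 + 3 + √3*5)) = -103*(155 + 3*(1 + 3 + 5*√3)) = -103*(155 + 3*(4 + 5*√3)) = -103*(155 + (12 + 15*√3)) = -103*(167 + 15*√3) = -17201 - 1545*√3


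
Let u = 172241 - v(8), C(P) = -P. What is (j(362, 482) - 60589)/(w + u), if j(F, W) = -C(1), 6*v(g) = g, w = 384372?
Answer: -181764/1669835 ≈ -0.10885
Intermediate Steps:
v(g) = g/6
u = 516719/3 (u = 172241 - 8/6 = 172241 - 1*4/3 = 172241 - 4/3 = 516719/3 ≈ 1.7224e+5)
j(F, W) = 1 (j(F, W) = -(-1) = -1*(-1) = 1)
(j(362, 482) - 60589)/(w + u) = (1 - 60589)/(384372 + 516719/3) = -60588/1669835/3 = -60588*3/1669835 = -181764/1669835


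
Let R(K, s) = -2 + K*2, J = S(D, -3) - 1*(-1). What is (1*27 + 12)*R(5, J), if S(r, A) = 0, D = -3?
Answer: 312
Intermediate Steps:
J = 1 (J = 0 - 1*(-1) = 0 + 1 = 1)
R(K, s) = -2 + 2*K
(1*27 + 12)*R(5, J) = (1*27 + 12)*(-2 + 2*5) = (27 + 12)*(-2 + 10) = 39*8 = 312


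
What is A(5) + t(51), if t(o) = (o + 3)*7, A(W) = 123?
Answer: 501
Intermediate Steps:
t(o) = 21 + 7*o (t(o) = (3 + o)*7 = 21 + 7*o)
A(5) + t(51) = 123 + (21 + 7*51) = 123 + (21 + 357) = 123 + 378 = 501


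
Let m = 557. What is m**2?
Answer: 310249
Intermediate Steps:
m**2 = 557**2 = 310249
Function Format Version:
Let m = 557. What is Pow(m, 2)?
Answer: 310249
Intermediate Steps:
Pow(m, 2) = Pow(557, 2) = 310249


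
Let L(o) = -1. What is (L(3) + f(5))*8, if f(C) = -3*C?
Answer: -128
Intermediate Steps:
(L(3) + f(5))*8 = (-1 - 3*5)*8 = (-1 - 15)*8 = -16*8 = -128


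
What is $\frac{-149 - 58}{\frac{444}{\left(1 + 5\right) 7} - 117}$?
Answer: $\frac{1449}{745} \approx 1.945$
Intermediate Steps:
$\frac{-149 - 58}{\frac{444}{\left(1 + 5\right) 7} - 117} = - \frac{207}{\frac{444}{6 \cdot 7} - 117} = - \frac{207}{\frac{444}{42} - 117} = - \frac{207}{444 \cdot \frac{1}{42} - 117} = - \frac{207}{\frac{74}{7} - 117} = - \frac{207}{- \frac{745}{7}} = \left(-207\right) \left(- \frac{7}{745}\right) = \frac{1449}{745}$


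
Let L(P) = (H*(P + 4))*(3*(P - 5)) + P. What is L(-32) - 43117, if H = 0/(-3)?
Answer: -43149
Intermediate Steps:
H = 0 (H = -⅓*0 = 0)
L(P) = P (L(P) = (0*(P + 4))*(3*(P - 5)) + P = (0*(4 + P))*(3*(-5 + P)) + P = 0*(-15 + 3*P) + P = 0 + P = P)
L(-32) - 43117 = -32 - 43117 = -43149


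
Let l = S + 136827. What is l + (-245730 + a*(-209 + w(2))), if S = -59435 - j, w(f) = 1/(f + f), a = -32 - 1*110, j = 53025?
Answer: -383441/2 ≈ -1.9172e+5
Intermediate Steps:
a = -142 (a = -32 - 110 = -142)
w(f) = 1/(2*f)
S = -112460 (S = -59435 - 1*53025 = -59435 - 53025 = -112460)
l = 24367 (l = -112460 + 136827 = 24367)
l + (-245730 + a*(-209 + w(2))) = 24367 + (-245730 - 142*(-209 + (½)/2)) = 24367 + (-245730 - 142*(-209 + (½)*(½))) = 24367 + (-245730 - 142*(-209 + ¼)) = 24367 + (-245730 - 142*(-835/4)) = 24367 + (-245730 + 59285/2) = 24367 - 432175/2 = -383441/2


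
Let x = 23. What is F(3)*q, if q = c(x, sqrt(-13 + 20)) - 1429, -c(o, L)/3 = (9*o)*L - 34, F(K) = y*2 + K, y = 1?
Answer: -6635 - 3105*sqrt(7) ≈ -14850.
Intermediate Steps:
F(K) = 2 + K (F(K) = 1*2 + K = 2 + K)
c(o, L) = 102 - 27*L*o (c(o, L) = -3*((9*o)*L - 34) = -3*(9*L*o - 34) = -3*(-34 + 9*L*o) = 102 - 27*L*o)
q = -1327 - 621*sqrt(7) (q = (102 - 27*sqrt(-13 + 20)*23) - 1429 = (102 - 27*sqrt(7)*23) - 1429 = (102 - 621*sqrt(7)) - 1429 = -1327 - 621*sqrt(7) ≈ -2970.0)
F(3)*q = (2 + 3)*(-1327 - 621*sqrt(7)) = 5*(-1327 - 621*sqrt(7)) = -6635 - 3105*sqrt(7)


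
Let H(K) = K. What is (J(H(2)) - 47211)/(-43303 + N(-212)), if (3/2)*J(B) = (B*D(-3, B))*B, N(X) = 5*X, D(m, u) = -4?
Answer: 141665/133089 ≈ 1.0644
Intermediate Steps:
J(B) = -8*B**2/3 (J(B) = 2*((B*(-4))*B)/3 = 2*((-4*B)*B)/3 = 2*(-4*B**2)/3 = -8*B**2/3)
(J(H(2)) - 47211)/(-43303 + N(-212)) = (-8/3*2**2 - 47211)/(-43303 + 5*(-212)) = (-8/3*4 - 47211)/(-43303 - 1060) = (-32/3 - 47211)/(-44363) = -141665/3*(-1/44363) = 141665/133089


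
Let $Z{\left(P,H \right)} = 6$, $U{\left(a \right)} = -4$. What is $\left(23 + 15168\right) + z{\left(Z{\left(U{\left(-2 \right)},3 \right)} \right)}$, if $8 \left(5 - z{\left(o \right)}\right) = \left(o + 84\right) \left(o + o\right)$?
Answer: $15061$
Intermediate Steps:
$z{\left(o \right)} = 5 - \frac{o \left(84 + o\right)}{4}$ ($z{\left(o \right)} = 5 - \frac{\left(o + 84\right) \left(o + o\right)}{8} = 5 - \frac{\left(84 + o\right) 2 o}{8} = 5 - \frac{2 o \left(84 + o\right)}{8} = 5 - \frac{o \left(84 + o\right)}{4}$)
$\left(23 + 15168\right) + z{\left(Z{\left(U{\left(-2 \right)},3 \right)} \right)} = \left(23 + 15168\right) - \left(121 + 9\right) = 15191 - 130 = 15061$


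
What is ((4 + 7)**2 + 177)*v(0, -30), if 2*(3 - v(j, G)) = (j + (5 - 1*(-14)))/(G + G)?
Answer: 56471/60 ≈ 941.18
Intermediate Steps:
v(j, G) = 3 - (19 + j)/(4*G) (v(j, G) = 3 - (j + (5 - 1*(-14)))/(2*(G + G)) = 3 - (j + (5 + 14))/(2*(2*G)) = 3 - (j + 19)*1/(2*G)/2 = 3 - (19 + j)*1/(2*G)/2 = 3 - (19 + j)/(4*G))
((4 + 7)**2 + 177)*v(0, -30) = ((4 + 7)**2 + 177)*((1/4)*(-19 - 1*0 + 12*(-30))/(-30)) = (11**2 + 177)*((1/4)*(-1/30)*(-19 + 0 - 360)) = (121 + 177)*((1/4)*(-1/30)*(-379)) = 298*(379/120) = 56471/60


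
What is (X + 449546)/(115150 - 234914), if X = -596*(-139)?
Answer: -266195/59882 ≈ -4.4453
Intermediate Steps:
X = 82844
(X + 449546)/(115150 - 234914) = (82844 + 449546)/(115150 - 234914) = 532390/(-119764) = 532390*(-1/119764) = -266195/59882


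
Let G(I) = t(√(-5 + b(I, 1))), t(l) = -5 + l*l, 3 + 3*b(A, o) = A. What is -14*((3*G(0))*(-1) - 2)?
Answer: -434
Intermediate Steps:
b(A, o) = -1 + A/3
t(l) = -5 + l²
G(I) = -11 + I/3 (G(I) = -5 + (√(-5 + (-1 + I/3)))² = -5 + (√(-6 + I/3))² = -5 + (-6 + I/3) = -11 + I/3)
-14*((3*G(0))*(-1) - 2) = -14*((3*(-11 + (⅓)*0))*(-1) - 2) = -14*((3*(-11 + 0))*(-1) - 2) = -14*((3*(-11))*(-1) - 2) = -14*(-33*(-1) - 2) = -14*(33 - 2) = -14*31 = -434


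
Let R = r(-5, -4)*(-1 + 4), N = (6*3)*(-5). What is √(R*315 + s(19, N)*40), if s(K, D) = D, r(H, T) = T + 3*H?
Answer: 3*I*√2395 ≈ 146.82*I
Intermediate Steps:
N = -90 (N = 18*(-5) = -90)
R = -57 (R = (-4 + 3*(-5))*(-1 + 4) = (-4 - 15)*3 = -19*3 = -57)
√(R*315 + s(19, N)*40) = √(-57*315 - 90*40) = √(-17955 - 3600) = √(-21555) = 3*I*√2395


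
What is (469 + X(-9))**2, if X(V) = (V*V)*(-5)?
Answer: 4096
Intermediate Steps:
X(V) = -5*V**2 (X(V) = V**2*(-5) = -5*V**2)
(469 + X(-9))**2 = (469 - 5*(-9)**2)**2 = (469 - 5*81)**2 = (469 - 405)**2 = 64**2 = 4096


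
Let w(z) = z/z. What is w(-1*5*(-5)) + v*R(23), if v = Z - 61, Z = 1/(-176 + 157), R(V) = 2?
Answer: -2301/19 ≈ -121.11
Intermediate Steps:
w(z) = 1
Z = -1/19 (Z = 1/(-19) = -1/19 ≈ -0.052632)
v = -1160/19 (v = -1/19 - 61 = -1160/19 ≈ -61.053)
w(-1*5*(-5)) + v*R(23) = 1 - 1160/19*2 = 1 - 2320/19 = -2301/19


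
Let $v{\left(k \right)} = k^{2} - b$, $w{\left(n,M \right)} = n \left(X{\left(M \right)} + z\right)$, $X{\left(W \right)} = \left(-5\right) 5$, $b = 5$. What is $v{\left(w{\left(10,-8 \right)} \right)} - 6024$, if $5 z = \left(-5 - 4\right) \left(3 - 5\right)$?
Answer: $39767$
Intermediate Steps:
$X{\left(W \right)} = -25$
$z = \frac{18}{5}$ ($z = \frac{\left(-5 - 4\right) \left(3 - 5\right)}{5} = \frac{\left(-9\right) \left(-2\right)}{5} = \frac{1}{5} \cdot 18 = \frac{18}{5} \approx 3.6$)
$w{\left(n,M \right)} = - \frac{107 n}{5}$ ($w{\left(n,M \right)} = n \left(-25 + \frac{18}{5}\right) = n \left(- \frac{107}{5}\right) = - \frac{107 n}{5}$)
$v{\left(k \right)} = -5 + k^{2}$ ($v{\left(k \right)} = k^{2} - 5 = -5 + k^{2}$)
$v{\left(w{\left(10,-8 \right)} \right)} - 6024 = \left(-5 + \left(\left(- \frac{107}{5}\right) 10\right)^{2}\right) - 6024 = \left(-5 + \left(-214\right)^{2}\right) - 6024 = \left(-5 + 45796\right) - 6024 = 45791 - 6024 = 39767$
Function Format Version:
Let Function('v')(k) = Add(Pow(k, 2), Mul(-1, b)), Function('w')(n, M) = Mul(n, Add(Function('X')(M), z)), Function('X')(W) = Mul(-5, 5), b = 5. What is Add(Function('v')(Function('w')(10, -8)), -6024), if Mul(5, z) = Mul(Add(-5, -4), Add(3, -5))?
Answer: 39767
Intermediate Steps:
Function('X')(W) = -25
z = Rational(18, 5) (z = Mul(Rational(1, 5), Mul(Add(-5, -4), Add(3, -5))) = Mul(Rational(1, 5), Mul(-9, -2)) = Mul(Rational(1, 5), 18) = Rational(18, 5) ≈ 3.6000)
Function('w')(n, M) = Mul(Rational(-107, 5), n) (Function('w')(n, M) = Mul(n, Add(-25, Rational(18, 5))) = Mul(n, Rational(-107, 5)) = Mul(Rational(-107, 5), n))
Function('v')(k) = Add(-5, Pow(k, 2)) (Function('v')(k) = Add(Pow(k, 2), Mul(-1, 5)) = Add(Pow(k, 2), -5) = Add(-5, Pow(k, 2)))
Add(Function('v')(Function('w')(10, -8)), -6024) = Add(Add(-5, Pow(Mul(Rational(-107, 5), 10), 2)), -6024) = Add(Add(-5, Pow(-214, 2)), -6024) = Add(Add(-5, 45796), -6024) = Add(45791, -6024) = 39767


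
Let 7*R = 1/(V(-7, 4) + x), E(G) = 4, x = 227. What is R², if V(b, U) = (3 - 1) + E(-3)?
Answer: 1/2660161 ≈ 3.7592e-7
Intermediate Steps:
V(b, U) = 6 (V(b, U) = (3 - 1) + 4 = 2 + 4 = 6)
R = 1/1631 (R = 1/(7*(6 + 227)) = (⅐)/233 = (⅐)*(1/233) = 1/1631 ≈ 0.00061312)
R² = (1/1631)² = 1/2660161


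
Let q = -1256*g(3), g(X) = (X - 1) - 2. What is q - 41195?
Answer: -41195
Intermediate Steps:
g(X) = -3 + X (g(X) = (-1 + X) - 2 = -3 + X)
q = 0 (q = -1256*(-3 + 3) = -1256*0 = 0)
q - 41195 = 0 - 41195 = -41195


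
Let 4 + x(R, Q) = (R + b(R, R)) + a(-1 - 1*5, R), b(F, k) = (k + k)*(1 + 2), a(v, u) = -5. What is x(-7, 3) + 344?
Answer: 286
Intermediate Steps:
b(F, k) = 6*k (b(F, k) = (2*k)*3 = 6*k)
x(R, Q) = -9 + 7*R (x(R, Q) = -4 + ((R + 6*R) - 5) = -4 + (7*R - 5) = -4 + (-5 + 7*R) = -9 + 7*R)
x(-7, 3) + 344 = (-9 + 7*(-7)) + 344 = (-9 - 49) + 344 = -58 + 344 = 286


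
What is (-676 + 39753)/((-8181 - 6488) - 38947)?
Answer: -39077/53616 ≈ -0.72883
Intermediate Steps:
(-676 + 39753)/((-8181 - 6488) - 38947) = 39077/(-14669 - 38947) = 39077/(-53616) = 39077*(-1/53616) = -39077/53616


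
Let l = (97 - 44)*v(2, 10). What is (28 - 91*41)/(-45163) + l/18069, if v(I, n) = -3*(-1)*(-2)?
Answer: 921889/14316671 ≈ 0.064393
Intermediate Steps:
v(I, n) = -6 (v(I, n) = 3*(-2) = -6)
l = -318 (l = (97 - 44)*(-6) = 53*(-6) = -318)
(28 - 91*41)/(-45163) + l/18069 = (28 - 91*41)/(-45163) - 318/18069 = (28 - 3731)*(-1/45163) - 318*1/18069 = -3703*(-1/45163) - 106/6023 = 3703/45163 - 106/6023 = 921889/14316671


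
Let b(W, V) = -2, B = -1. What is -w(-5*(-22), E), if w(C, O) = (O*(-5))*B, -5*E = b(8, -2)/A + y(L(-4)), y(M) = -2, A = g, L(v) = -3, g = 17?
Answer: -36/17 ≈ -2.1176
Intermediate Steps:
A = 17
E = 36/85 (E = -(-2/17 - 2)/5 = -⅕*(-36/17) = 36/85 ≈ 0.42353)
w(C, O) = 5*O (w(C, O) = (O*(-5))*(-1) = -5*O*(-1) = 5*O)
-w(-5*(-22), E) = -5*36/85 = -1*36/17 = -36/17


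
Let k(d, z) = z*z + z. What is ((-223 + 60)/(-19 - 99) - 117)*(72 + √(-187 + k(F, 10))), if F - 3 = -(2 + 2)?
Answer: -491148/59 - 13643*I*√77/118 ≈ -8324.5 - 1014.5*I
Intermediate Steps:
F = -1 (F = 3 - (2 + 2) = 3 - 1*4 = 3 - 4 = -1)
k(d, z) = z + z² (k(d, z) = z² + z = z + z²)
((-223 + 60)/(-19 - 99) - 117)*(72 + √(-187 + k(F, 10))) = ((-223 + 60)/(-19 - 99) - 117)*(72 + √(-187 + 10*(1 + 10))) = (-163/(-118) - 117)*(72 + √(-187 + 10*11)) = (-163*(-1/118) - 117)*(72 + √(-187 + 110)) = (163/118 - 117)*(72 + √(-77)) = -13643*(72 + I*√77)/118 = -491148/59 - 13643*I*√77/118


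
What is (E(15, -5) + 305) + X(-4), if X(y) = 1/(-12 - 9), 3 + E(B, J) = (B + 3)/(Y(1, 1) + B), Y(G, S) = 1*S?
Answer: 50917/168 ≈ 303.08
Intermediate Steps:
Y(G, S) = S
E(B, J) = -3 + (3 + B)/(1 + B) (E(B, J) = -3 + (B + 3)/(1 + B) = -3 + (3 + B)/(1 + B))
X(y) = -1/21 (X(y) = 1/(-21) = -1/21)
(E(15, -5) + 305) + X(-4) = (-2*15/(1 + 15) + 305) - 1/21 = (-2*15/16 + 305) - 1/21 = (-2*15*1/16 + 305) - 1/21 = (-15/8 + 305) - 1/21 = 2425/8 - 1/21 = 50917/168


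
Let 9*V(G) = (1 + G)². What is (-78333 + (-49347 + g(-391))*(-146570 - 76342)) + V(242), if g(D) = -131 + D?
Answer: 11116326756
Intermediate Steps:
V(G) = (1 + G)²/9
(-78333 + (-49347 + g(-391))*(-146570 - 76342)) + V(242) = (-78333 + (-49347 + (-131 - 391))*(-146570 - 76342)) + (1 + 242)²/9 = (-78333 + (-49347 - 522)*(-222912)) + (⅑)*243² = (-78333 - 49869*(-222912)) + (⅑)*59049 = (-78333 + 11116398528) + 6561 = 11116320195 + 6561 = 11116326756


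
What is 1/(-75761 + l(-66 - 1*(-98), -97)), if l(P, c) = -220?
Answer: -1/75981 ≈ -1.3161e-5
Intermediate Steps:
1/(-75761 + l(-66 - 1*(-98), -97)) = 1/(-75761 - 220) = 1/(-75981) = -1/75981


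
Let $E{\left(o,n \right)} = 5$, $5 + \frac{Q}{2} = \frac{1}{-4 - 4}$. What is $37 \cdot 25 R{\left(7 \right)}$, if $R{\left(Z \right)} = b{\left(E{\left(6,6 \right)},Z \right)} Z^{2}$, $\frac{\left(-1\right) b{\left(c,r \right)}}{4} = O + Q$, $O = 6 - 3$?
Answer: $1314425$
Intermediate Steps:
$O = 3$ ($O = 6 - 3 = 3$)
$Q = - \frac{41}{4}$ ($Q = -10 + \frac{2}{-4 - 4} = -10 + \frac{2}{-8} = -10 + 2 \left(- \frac{1}{8}\right) = -10 - \frac{1}{4} = - \frac{41}{4} \approx -10.25$)
$b{\left(c,r \right)} = 29$ ($b{\left(c,r \right)} = - 4 \left(3 - \frac{41}{4}\right) = \left(-4\right) \left(- \frac{29}{4}\right) = 29$)
$R{\left(Z \right)} = 29 Z^{2}$
$37 \cdot 25 R{\left(7 \right)} = 37 \cdot 25 \cdot 29 \cdot 7^{2} = 925 \cdot 29 \cdot 49 = 925 \cdot 1421 = 1314425$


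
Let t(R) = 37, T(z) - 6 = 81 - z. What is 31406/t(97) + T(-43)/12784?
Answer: 200749557/236504 ≈ 848.82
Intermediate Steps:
T(z) = 87 - z (T(z) = 6 + (81 - z) = 87 - z)
31406/t(97) + T(-43)/12784 = 31406/37 + (87 - 1*(-43))/12784 = 31406*(1/37) + (87 + 43)*(1/12784) = 31406/37 + 130*(1/12784) = 31406/37 + 65/6392 = 200749557/236504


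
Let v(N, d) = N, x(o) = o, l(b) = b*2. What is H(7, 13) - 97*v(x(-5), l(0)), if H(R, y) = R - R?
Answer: 485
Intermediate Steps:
l(b) = 2*b
H(R, y) = 0
H(7, 13) - 97*v(x(-5), l(0)) = 0 - 97*(-5) = 0 + 485 = 485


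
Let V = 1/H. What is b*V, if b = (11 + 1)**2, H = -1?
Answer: -144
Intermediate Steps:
b = 144 (b = 12**2 = 144)
V = -1 (V = 1/(-1) = -1)
b*V = 144*(-1) = -144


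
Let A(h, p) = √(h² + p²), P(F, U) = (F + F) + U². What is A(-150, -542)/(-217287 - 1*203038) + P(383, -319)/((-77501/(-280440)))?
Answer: 1513298520/4079 - 2*√79066/420325 ≈ 3.7100e+5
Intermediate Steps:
P(F, U) = U² + 2*F (P(F, U) = 2*F + U² = U² + 2*F)
A(-150, -542)/(-217287 - 1*203038) + P(383, -319)/((-77501/(-280440))) = √((-150)² + (-542)²)/(-217287 - 1*203038) + ((-319)² + 2*383)/((-77501/(-280440))) = √(22500 + 293764)/(-217287 - 203038) + (101761 + 766)/((-77501*(-1/280440))) = √316264/(-420325) + 102527/(4079/14760) = (2*√79066)*(-1/420325) + 102527*(14760/4079) = -2*√79066/420325 + 1513298520/4079 = 1513298520/4079 - 2*√79066/420325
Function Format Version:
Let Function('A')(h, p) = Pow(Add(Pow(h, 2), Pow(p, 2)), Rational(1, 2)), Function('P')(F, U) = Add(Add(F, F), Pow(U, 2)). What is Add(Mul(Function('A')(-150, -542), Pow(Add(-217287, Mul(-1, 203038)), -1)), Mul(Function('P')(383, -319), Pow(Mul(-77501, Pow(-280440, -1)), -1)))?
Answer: Add(Rational(1513298520, 4079), Mul(Rational(-2, 420325), Pow(79066, Rational(1, 2)))) ≈ 3.7100e+5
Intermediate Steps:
Function('P')(F, U) = Add(Pow(U, 2), Mul(2, F)) (Function('P')(F, U) = Add(Mul(2, F), Pow(U, 2)) = Add(Pow(U, 2), Mul(2, F)))
Add(Mul(Function('A')(-150, -542), Pow(Add(-217287, Mul(-1, 203038)), -1)), Mul(Function('P')(383, -319), Pow(Mul(-77501, Pow(-280440, -1)), -1))) = Add(Mul(Pow(Add(Pow(-150, 2), Pow(-542, 2)), Rational(1, 2)), Pow(Add(-217287, Mul(-1, 203038)), -1)), Mul(Add(Pow(-319, 2), Mul(2, 383)), Pow(Mul(-77501, Pow(-280440, -1)), -1))) = Add(Mul(Pow(Add(22500, 293764), Rational(1, 2)), Pow(Add(-217287, -203038), -1)), Mul(Add(101761, 766), Pow(Mul(-77501, Rational(-1, 280440)), -1))) = Add(Mul(Pow(316264, Rational(1, 2)), Pow(-420325, -1)), Mul(102527, Pow(Rational(4079, 14760), -1))) = Add(Mul(Mul(2, Pow(79066, Rational(1, 2))), Rational(-1, 420325)), Mul(102527, Rational(14760, 4079))) = Add(Mul(Rational(-2, 420325), Pow(79066, Rational(1, 2))), Rational(1513298520, 4079)) = Add(Rational(1513298520, 4079), Mul(Rational(-2, 420325), Pow(79066, Rational(1, 2))))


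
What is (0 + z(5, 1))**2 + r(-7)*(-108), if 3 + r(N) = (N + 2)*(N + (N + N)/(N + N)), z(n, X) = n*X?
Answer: -2891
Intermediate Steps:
z(n, X) = X*n
r(N) = -3 + (1 + N)*(2 + N) (r(N) = -3 + (N + 2)*(N + (N + N)/(N + N)) = -3 + (2 + N)*(N + (2*N)/((2*N))) = -3 + (2 + N)*(N + (2*N)*(1/(2*N))) = -3 + (2 + N)*(N + 1) = -3 + (2 + N)*(1 + N) = -3 + (1 + N)*(2 + N))
(0 + z(5, 1))**2 + r(-7)*(-108) = (0 + 1*5)**2 + (-1 + (-7)**2 + 3*(-7))*(-108) = (0 + 5)**2 + (-1 + 49 - 21)*(-108) = 5**2 + 27*(-108) = 25 - 2916 = -2891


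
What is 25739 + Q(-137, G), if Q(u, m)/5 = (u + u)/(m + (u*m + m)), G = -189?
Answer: 131345843/5103 ≈ 25739.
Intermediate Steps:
Q(u, m) = 10*u/(2*m + m*u) (Q(u, m) = 5*((u + u)/(m + (u*m + m))) = 5*((2*u)/(m + (m*u + m))) = 5*((2*u)/(m + (m + m*u))) = 5*((2*u)/(2*m + m*u)) = 5*(2*u/(2*m + m*u)) = 10*u/(2*m + m*u))
25739 + Q(-137, G) = 25739 + 10*(-137)/(-189*(2 - 137)) = 25739 + 10*(-137)*(-1/189)/(-135) = 25739 + 10*(-137)*(-1/189)*(-1/135) = 25739 - 274/5103 = 131345843/5103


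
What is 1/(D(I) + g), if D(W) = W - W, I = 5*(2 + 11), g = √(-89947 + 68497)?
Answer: -I*√858/4290 ≈ -0.0068279*I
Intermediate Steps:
g = 5*I*√858 (g = √(-21450) = 5*I*√858 ≈ 146.46*I)
I = 65 (I = 5*13 = 65)
D(W) = 0
1/(D(I) + g) = 1/(0 + 5*I*√858) = 1/(5*I*√858) = -I*√858/4290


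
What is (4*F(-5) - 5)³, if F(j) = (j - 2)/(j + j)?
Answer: -1331/125 ≈ -10.648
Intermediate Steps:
F(j) = (-2 + j)/(2*j) (F(j) = (-2 + j)/((2*j)) = (-2 + j)*(1/(2*j)) = (-2 + j)/(2*j))
(4*F(-5) - 5)³ = (4*((½)*(-2 - 5)/(-5)) - 5)³ = (4*((½)*(-⅕)*(-7)) - 5)³ = (4*(7/10) - 5)³ = (14/5 - 5)³ = (-11/5)³ = -1331/125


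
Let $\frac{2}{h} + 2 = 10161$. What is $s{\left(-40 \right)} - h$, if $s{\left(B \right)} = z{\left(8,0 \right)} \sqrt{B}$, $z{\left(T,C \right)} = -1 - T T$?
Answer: $- \frac{2}{10159} - 130 i \sqrt{10} \approx -0.00019687 - 411.1 i$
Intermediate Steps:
$z{\left(T,C \right)} = -1 - T^{2}$
$h = \frac{2}{10159}$ ($h = \frac{2}{-2 + 10161} = \frac{2}{10159} \approx 0.00019687$)
$s{\left(B \right)} = - 65 \sqrt{B}$ ($s{\left(B \right)} = \left(-1 - 8^{2}\right) \sqrt{B} = \left(-1 - 64\right) \sqrt{B} = - 65 \sqrt{B}$)
$s{\left(-40 \right)} - h = - 65 \sqrt{-40} - \frac{2}{10159} = - 65 \cdot 2 i \sqrt{10} - \frac{2}{10159} = - 130 i \sqrt{10} - \frac{2}{10159} = - \frac{2}{10159} - 130 i \sqrt{10}$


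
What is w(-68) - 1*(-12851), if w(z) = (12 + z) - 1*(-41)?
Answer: 12836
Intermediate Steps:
w(z) = 53 + z (w(z) = (12 + z) + 41 = 53 + z)
w(-68) - 1*(-12851) = (53 - 68) - 1*(-12851) = -15 + 12851 = 12836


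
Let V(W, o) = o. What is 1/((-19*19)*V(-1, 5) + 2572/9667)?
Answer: -9667/17446363 ≈ -0.00055410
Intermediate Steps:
1/((-19*19)*V(-1, 5) + 2572/9667) = 1/(-19*19*5 + 2572/9667) = 1/(-361*5 + 2572*(1/9667)) = 1/(-1805 + 2572/9667) = 1/(-17446363/9667) = -9667/17446363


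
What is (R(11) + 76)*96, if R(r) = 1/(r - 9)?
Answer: 7344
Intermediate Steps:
R(r) = 1/(-9 + r)
(R(11) + 76)*96 = (1/(-9 + 11) + 76)*96 = (1/2 + 76)*96 = (½ + 76)*96 = (153/2)*96 = 7344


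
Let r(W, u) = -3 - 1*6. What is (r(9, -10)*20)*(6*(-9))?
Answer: 9720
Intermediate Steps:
r(W, u) = -9 (r(W, u) = -3 - 6 = -9)
(r(9, -10)*20)*(6*(-9)) = (-9*20)*(6*(-9)) = -180*(-54) = 9720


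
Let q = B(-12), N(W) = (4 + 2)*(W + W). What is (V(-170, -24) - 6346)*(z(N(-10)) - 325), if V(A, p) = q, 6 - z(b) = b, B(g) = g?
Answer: 1265242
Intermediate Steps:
N(W) = 12*W (N(W) = 6*(2*W) = 12*W)
z(b) = 6 - b
q = -12
V(A, p) = -12
(V(-170, -24) - 6346)*(z(N(-10)) - 325) = (-12 - 6346)*((6 - 12*(-10)) - 325) = -6358*((6 - 1*(-120)) - 325) = -6358*((6 + 120) - 325) = -6358*(126 - 325) = -6358*(-199) = 1265242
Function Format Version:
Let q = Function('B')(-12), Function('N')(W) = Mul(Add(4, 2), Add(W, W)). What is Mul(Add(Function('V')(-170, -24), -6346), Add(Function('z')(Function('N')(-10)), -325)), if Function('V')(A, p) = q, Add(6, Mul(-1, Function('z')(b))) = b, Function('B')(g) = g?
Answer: 1265242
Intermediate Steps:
Function('N')(W) = Mul(12, W) (Function('N')(W) = Mul(6, Mul(2, W)) = Mul(12, W))
Function('z')(b) = Add(6, Mul(-1, b))
q = -12
Function('V')(A, p) = -12
Mul(Add(Function('V')(-170, -24), -6346), Add(Function('z')(Function('N')(-10)), -325)) = Mul(Add(-12, -6346), Add(Add(6, Mul(-1, Mul(12, -10))), -325)) = Mul(-6358, Add(Add(6, Mul(-1, -120)), -325)) = Mul(-6358, Add(Add(6, 120), -325)) = Mul(-6358, Add(126, -325)) = Mul(-6358, -199) = 1265242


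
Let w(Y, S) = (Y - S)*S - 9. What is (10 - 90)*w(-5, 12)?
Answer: 17040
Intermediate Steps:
w(Y, S) = -9 + S*(Y - S) (w(Y, S) = S*(Y - S) - 9 = -9 + S*(Y - S))
(10 - 90)*w(-5, 12) = (10 - 90)*(-9 - 1*12² + 12*(-5)) = -80*(-9 - 1*144 - 60) = -80*(-9 - 144 - 60) = -80*(-213) = 17040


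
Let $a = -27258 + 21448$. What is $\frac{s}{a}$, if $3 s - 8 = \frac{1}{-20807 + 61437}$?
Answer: $- \frac{108347}{236060300} \approx -0.00045898$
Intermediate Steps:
$a = -5810$
$s = \frac{108347}{40630}$ ($s = \frac{8}{3} + \frac{1}{3 \left(-20807 + 61437\right)} = \frac{8}{3} + \frac{1}{3 \cdot 40630} = \frac{8}{3} + \frac{1}{3} \cdot \frac{1}{40630} = \frac{8}{3} + \frac{1}{121890} = \frac{108347}{40630} \approx 2.6667$)
$\frac{s}{a} = \frac{108347}{40630 \left(-5810\right)} = \frac{108347}{40630} \left(- \frac{1}{5810}\right) = - \frac{108347}{236060300}$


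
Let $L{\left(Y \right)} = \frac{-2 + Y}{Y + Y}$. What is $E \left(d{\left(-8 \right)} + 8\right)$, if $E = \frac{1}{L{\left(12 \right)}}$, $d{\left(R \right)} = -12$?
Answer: $- \frac{48}{5} \approx -9.6$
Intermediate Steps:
$L{\left(Y \right)} = \frac{-2 + Y}{2 Y}$
$E = \frac{12}{5}$ ($E = \frac{1}{\frac{1}{2} \cdot \frac{1}{12} \left(-2 + 12\right)} = \frac{1}{\frac{1}{2} \cdot \frac{1}{12} \cdot 10} = \frac{1}{\frac{5}{12}} = \frac{12}{5} \approx 2.4$)
$E \left(d{\left(-8 \right)} + 8\right) = \frac{12 \left(-12 + 8\right)}{5} = \frac{12}{5} \left(-4\right) = - \frac{48}{5}$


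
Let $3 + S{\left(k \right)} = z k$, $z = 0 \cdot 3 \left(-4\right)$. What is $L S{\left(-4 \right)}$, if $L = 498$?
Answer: $-1494$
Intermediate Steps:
$z = 0$ ($z = 0 \left(-4\right) = 0$)
$S{\left(k \right)} = -3$ ($S{\left(k \right)} = -3 + 0 k = -3 + 0 = -3$)
$L S{\left(-4 \right)} = 498 \left(-3\right) = -1494$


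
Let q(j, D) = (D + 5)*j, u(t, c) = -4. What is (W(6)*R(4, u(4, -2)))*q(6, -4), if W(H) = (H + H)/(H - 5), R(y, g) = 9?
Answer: 648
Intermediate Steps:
q(j, D) = j*(5 + D) (q(j, D) = (5 + D)*j = j*(5 + D))
W(H) = 2*H/(-5 + H) (W(H) = (2*H)/(-5 + H) = 2*H/(-5 + H))
(W(6)*R(4, u(4, -2)))*q(6, -4) = ((2*6/(-5 + 6))*9)*(6*(5 - 4)) = ((2*6/1)*9)*(6*1) = ((2*6*1)*9)*6 = (12*9)*6 = 108*6 = 648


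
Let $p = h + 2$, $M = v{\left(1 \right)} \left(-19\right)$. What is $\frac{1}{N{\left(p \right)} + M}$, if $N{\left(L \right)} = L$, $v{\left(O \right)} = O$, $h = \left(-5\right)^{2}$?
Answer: $\frac{1}{8} \approx 0.125$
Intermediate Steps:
$h = 25$
$M = -19$ ($M = 1 \left(-19\right) = -19$)
$p = 27$ ($p = 25 + 2 = 27$)
$\frac{1}{N{\left(p \right)} + M} = \frac{1}{27 - 19} = \frac{1}{8}$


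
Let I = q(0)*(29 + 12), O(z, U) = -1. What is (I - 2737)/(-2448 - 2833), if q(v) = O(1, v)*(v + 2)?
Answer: 2819/5281 ≈ 0.53380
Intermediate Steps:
q(v) = -2 - v (q(v) = -(v + 2) = -(2 + v) = -2 - v)
I = -82 (I = (-2 - 1*0)*(29 + 12) = (-2 + 0)*41 = -2*41 = -82)
(I - 2737)/(-2448 - 2833) = (-82 - 2737)/(-2448 - 2833) = -2819/(-5281) = -2819*(-1/5281) = 2819/5281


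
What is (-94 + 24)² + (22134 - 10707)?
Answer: 16327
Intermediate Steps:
(-94 + 24)² + (22134 - 10707) = (-70)² + 11427 = 4900 + 11427 = 16327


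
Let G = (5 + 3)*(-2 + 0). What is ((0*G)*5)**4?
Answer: 0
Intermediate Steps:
G = -16 (G = 8*(-2) = -16)
((0*G)*5)**4 = ((0*(-16))*5)**4 = (0*5)**4 = 0**4 = 0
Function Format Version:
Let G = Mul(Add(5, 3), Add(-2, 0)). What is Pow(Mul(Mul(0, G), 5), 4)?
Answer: 0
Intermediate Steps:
G = -16 (G = Mul(8, -2) = -16)
Pow(Mul(Mul(0, G), 5), 4) = Pow(Mul(Mul(0, -16), 5), 4) = Pow(Mul(0, 5), 4) = Pow(0, 4) = 0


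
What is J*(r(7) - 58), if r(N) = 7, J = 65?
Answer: -3315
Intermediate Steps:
J*(r(7) - 58) = 65*(7 - 58) = 65*(-51) = -3315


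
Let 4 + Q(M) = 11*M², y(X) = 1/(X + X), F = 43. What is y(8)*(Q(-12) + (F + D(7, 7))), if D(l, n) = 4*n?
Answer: 1651/16 ≈ 103.19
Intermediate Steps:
y(X) = 1/(2*X)
Q(M) = -4 + 11*M²
y(8)*(Q(-12) + (F + D(7, 7))) = ((½)/8)*((-4 + 11*(-12)²) + (43 + 4*7)) = ((½)*(⅛))*((-4 + 11*144) + (43 + 28)) = ((-4 + 1584) + 71)/16 = (1580 + 71)/16 = (1/16)*1651 = 1651/16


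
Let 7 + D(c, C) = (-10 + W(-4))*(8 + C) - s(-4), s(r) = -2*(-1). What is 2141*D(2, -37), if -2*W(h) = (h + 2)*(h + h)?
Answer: 1098333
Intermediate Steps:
W(h) = -h*(2 + h) (W(h) = -(h + 2)*(h + h)/2 = -(2 + h)*2*h/2 = -h*(2 + h))
s(r) = 2
D(c, C) = -153 - 18*C (D(c, C) = -7 + ((-10 - 1*(-4)*(2 - 4))*(8 + C) - 1*2) = -7 + ((-10 - 1*(-4)*(-2))*(8 + C) - 2) = -7 + ((-10 - 8)*(8 + C) - 2) = -7 + (-18*(8 + C) - 2) = -7 + ((-144 - 18*C) - 2) = -7 + (-146 - 18*C) = -153 - 18*C)
2141*D(2, -37) = 2141*(-153 - 18*(-37)) = 2141*(-153 + 666) = 2141*513 = 1098333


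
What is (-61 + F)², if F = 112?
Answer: 2601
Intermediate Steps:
(-61 + F)² = (-61 + 112)² = 51² = 2601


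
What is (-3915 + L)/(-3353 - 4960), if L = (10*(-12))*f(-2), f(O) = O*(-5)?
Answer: 1705/2771 ≈ 0.61530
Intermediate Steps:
f(O) = -5*O
L = -1200 (L = (10*(-12))*(-5*(-2)) = -120*10 = -1200)
(-3915 + L)/(-3353 - 4960) = (-3915 - 1200)/(-3353 - 4960) = -5115/(-8313) = -5115*(-1/8313) = 1705/2771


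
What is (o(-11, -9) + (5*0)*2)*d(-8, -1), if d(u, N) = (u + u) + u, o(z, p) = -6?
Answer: 144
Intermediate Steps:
d(u, N) = 3*u (d(u, N) = 2*u + u = 3*u)
(o(-11, -9) + (5*0)*2)*d(-8, -1) = (-6 + (5*0)*2)*(3*(-8)) = (-6 + 0*2)*(-24) = (-6 + 0)*(-24) = -6*(-24) = 144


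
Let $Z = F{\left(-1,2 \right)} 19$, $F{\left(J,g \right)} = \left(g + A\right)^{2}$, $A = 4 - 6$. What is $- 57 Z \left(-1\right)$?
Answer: $0$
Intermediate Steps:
$A = -2$ ($A = 4 - 6 = -2$)
$F{\left(J,g \right)} = \left(-2 + g\right)^{2}$ ($F{\left(J,g \right)} = \left(g - 2\right)^{2} = \left(-2 + g\right)^{2}$)
$Z = 0$ ($Z = \left(-2 + 2\right)^{2} \cdot 19 = 0^{2} \cdot 19 = 0 \cdot 19 = 0$)
$- 57 Z \left(-1\right) = \left(-57\right) 0 \left(-1\right) = 0 \left(-1\right) = 0$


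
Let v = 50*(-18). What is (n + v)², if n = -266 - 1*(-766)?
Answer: 160000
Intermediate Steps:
n = 500 (n = -266 + 766 = 500)
v = -900
(n + v)² = (500 - 900)² = (-400)² = 160000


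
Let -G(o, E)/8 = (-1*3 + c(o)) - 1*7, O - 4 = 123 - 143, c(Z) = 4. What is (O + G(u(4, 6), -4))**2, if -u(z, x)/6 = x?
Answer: 1024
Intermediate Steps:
O = -16 (O = 4 + (123 - 143) = 4 - 20 = -16)
u(z, x) = -6*x
G(o, E) = 48 (G(o, E) = -8*((-1*3 + 4) - 1*7) = -8*((-3 + 4) - 7) = -8*(1 - 7) = -8*(-6) = 48)
(O + G(u(4, 6), -4))**2 = (-16 + 48)**2 = 32**2 = 1024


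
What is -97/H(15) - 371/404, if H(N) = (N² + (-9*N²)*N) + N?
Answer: -11140897/12174540 ≈ -0.91510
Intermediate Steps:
H(N) = N + N² - 9*N³ (H(N) = (N² - 9*N³) + N = N + N² - 9*N³)
-97/H(15) - 371/404 = -97*1/(15*(1 + 15 - 9*15²)) - 371/404 = -97*1/(15*(1 + 15 - 9*225)) - 371*1/404 = -97*1/(15*(1 + 15 - 2025)) - 371/404 = -97/(15*(-2009)) - 371/404 = -97/(-30135) - 371/404 = -97*(-1/30135) - 371/404 = 97/30135 - 371/404 = -11140897/12174540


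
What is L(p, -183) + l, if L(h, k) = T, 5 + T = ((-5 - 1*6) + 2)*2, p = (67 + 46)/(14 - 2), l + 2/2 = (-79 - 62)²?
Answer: 19857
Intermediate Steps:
l = 19880 (l = -1 + (-79 - 62)² = -1 + (-141)² = -1 + 19881 = 19880)
p = 113/12 ≈ 9.4167
T = -23 (T = -5 + ((-5 - 1*6) + 2)*2 = -5 + ((-5 - 6) + 2)*2 = -5 + (-11 + 2)*2 = -5 - 9*2 = -5 - 18 = -23)
L(h, k) = -23
L(p, -183) + l = -23 + 19880 = 19857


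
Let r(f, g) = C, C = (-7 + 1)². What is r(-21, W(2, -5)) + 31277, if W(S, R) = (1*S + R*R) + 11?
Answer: 31313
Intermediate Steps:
W(S, R) = 11 + S + R² (W(S, R) = (S + R²) + 11 = 11 + S + R²)
C = 36 (C = (-6)² = 36)
r(f, g) = 36
r(-21, W(2, -5)) + 31277 = 36 + 31277 = 31313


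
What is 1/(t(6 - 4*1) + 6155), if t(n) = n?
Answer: 1/6157 ≈ 0.00016242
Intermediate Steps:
1/(t(6 - 4*1) + 6155) = 1/((6 - 4*1) + 6155) = 1/((6 - 4) + 6155) = 1/(2 + 6155) = 1/6157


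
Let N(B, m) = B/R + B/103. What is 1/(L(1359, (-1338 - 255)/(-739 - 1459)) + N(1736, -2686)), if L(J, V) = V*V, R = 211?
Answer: 104996556532/2688659350933 ≈ 0.039052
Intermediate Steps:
L(J, V) = V**2
N(B, m) = 314*B/21733 (N(B, m) = B/211 + B/103 = 314*B/21733)
1/(L(1359, (-1338 - 255)/(-739 - 1459)) + N(1736, -2686)) = 1/(((-1338 - 255)/(-739 - 1459))**2 + (314/21733)*1736) = 1/((-1593/(-2198))**2 + 545104/21733) = 1/((-1593*(-1/2198))**2 + 545104/21733) = 1/((1593/2198)**2 + 545104/21733) = 1/(2537649/4831204 + 545104/21733) = 1/(2688659350933/104996556532) = 104996556532/2688659350933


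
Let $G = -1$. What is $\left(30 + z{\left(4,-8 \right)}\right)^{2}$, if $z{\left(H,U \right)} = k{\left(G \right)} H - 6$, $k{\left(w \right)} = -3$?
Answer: $144$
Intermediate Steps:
$z{\left(H,U \right)} = -6 - 3 H$ ($z{\left(H,U \right)} = - 3 H - 6 = -6 - 3 H$)
$\left(30 + z{\left(4,-8 \right)}\right)^{2} = \left(30 - 18\right)^{2} = 12^{2} = 144$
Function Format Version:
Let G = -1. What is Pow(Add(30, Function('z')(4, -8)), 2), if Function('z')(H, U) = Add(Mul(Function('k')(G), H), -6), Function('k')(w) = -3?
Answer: 144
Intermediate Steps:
Function('z')(H, U) = Add(-6, Mul(-3, H)) (Function('z')(H, U) = Add(Mul(-3, H), -6) = Add(-6, Mul(-3, H)))
Pow(Add(30, Function('z')(4, -8)), 2) = Pow(Add(30, Add(-6, Mul(-3, 4))), 2) = Pow(Add(30, Add(-6, -12)), 2) = Pow(Add(30, -18), 2) = Pow(12, 2) = 144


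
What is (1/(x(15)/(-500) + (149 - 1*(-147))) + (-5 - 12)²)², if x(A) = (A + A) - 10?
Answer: 4572480848896/54745201 ≈ 83523.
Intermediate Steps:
x(A) = -10 + 2*A (x(A) = 2*A - 10 = -10 + 2*A)
(1/(x(15)/(-500) + (149 - 1*(-147))) + (-5 - 12)²)² = (1/((-10 + 2*15)/(-500) + (149 - 1*(-147))) + (-5 - 12)²)² = (1/((-10 + 30)*(-1/500) + (149 + 147)) + (-17)²)² = (1/(20*(-1/500) + 296) + 289)² = (1/(-1/25 + 296) + 289)² = (1/(7399/25) + 289)² = (25/7399 + 289)² = (2138336/7399)² = 4572480848896/54745201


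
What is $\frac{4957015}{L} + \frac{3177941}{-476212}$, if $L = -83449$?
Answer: $- \frac{2625786025689}{39739415188} \approx -66.075$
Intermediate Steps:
$\frac{4957015}{L} + \frac{3177941}{-476212} = \frac{4957015}{-83449} + \frac{3177941}{-476212} = 4957015 \left(- \frac{1}{83449}\right) + 3177941 \left(- \frac{1}{476212}\right) = - \frac{4957015}{83449} - \frac{3177941}{476212} = - \frac{2625786025689}{39739415188}$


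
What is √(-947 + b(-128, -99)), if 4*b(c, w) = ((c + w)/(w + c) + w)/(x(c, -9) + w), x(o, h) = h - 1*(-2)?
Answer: I*√10637895/106 ≈ 30.77*I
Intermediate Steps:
x(o, h) = 2 + h (x(o, h) = h + 2 = 2 + h)
b(c, w) = (1 + w)/(4*(-7 + w)) (b(c, w) = (((c + w)/(w + c) + w)/((2 - 9) + w))/4 = (((c + w)/(c + w) + w)/(-7 + w))/4 = ((1 + w)/(-7 + w))/4 = (1 + w)/(4*(-7 + w)))
√(-947 + b(-128, -99)) = √(-947 + (1 - 99)/(4*(-7 - 99))) = √(-947 + (¼)*(-98)/(-106)) = √(-947 + (¼)*(-1/106)*(-98)) = √(-947 + 49/212) = √(-200715/212) = I*√10637895/106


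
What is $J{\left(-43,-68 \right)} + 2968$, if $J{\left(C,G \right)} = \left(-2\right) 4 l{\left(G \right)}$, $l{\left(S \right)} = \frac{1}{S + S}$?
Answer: $\frac{50457}{17} \approx 2968.1$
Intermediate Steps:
$l{\left(S \right)} = \frac{1}{2 S}$
$J{\left(C,G \right)} = - \frac{4}{G}$ ($J{\left(C,G \right)} = \left(-2\right) 4 \frac{1}{2 G} = - 8 \frac{1}{2 G} = - \frac{4}{G}$)
$J{\left(-43,-68 \right)} + 2968 = - \frac{4}{-68} + 2968 = \left(-4\right) \left(- \frac{1}{68}\right) + 2968 = \frac{1}{17} + 2968 = \frac{50457}{17}$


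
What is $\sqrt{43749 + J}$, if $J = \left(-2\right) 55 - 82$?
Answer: $\sqrt{43557} \approx 208.7$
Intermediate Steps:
$J = -192$ ($J = -110 - 82 = -192$)
$\sqrt{43749 + J} = \sqrt{43749 - 192} = \sqrt{43557}$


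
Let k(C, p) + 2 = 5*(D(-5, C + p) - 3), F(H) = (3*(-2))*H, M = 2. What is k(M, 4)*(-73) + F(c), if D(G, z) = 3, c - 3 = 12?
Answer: 56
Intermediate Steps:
c = 15 (c = 3 + 12 = 15)
F(H) = -6*H
k(C, p) = -2 (k(C, p) = -2 + 5*(3 - 3) = -2 + 5*0 = -2 + 0 = -2)
k(M, 4)*(-73) + F(c) = -2*(-73) - 6*15 = 146 - 90 = 56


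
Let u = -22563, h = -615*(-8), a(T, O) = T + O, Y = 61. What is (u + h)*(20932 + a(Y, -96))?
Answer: -368685771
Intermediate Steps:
a(T, O) = O + T
h = 4920 (h = -1*(-4920) = 4920)
(u + h)*(20932 + a(Y, -96)) = (-22563 + 4920)*(20932 + (-96 + 61)) = -17643*(20932 - 35) = -17643*20897 = -368685771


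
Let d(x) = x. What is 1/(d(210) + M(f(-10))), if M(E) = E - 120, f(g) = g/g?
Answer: 1/91 ≈ 0.010989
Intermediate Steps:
f(g) = 1
M(E) = -120 + E
1/(d(210) + M(f(-10))) = 1/(210 + (-120 + 1)) = 1/(210 - 119) = 1/91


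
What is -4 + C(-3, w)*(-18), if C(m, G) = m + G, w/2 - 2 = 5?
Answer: -202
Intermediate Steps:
w = 14 (w = 4 + 2*5 = 4 + 10 = 14)
C(m, G) = G + m
-4 + C(-3, w)*(-18) = -4 + (14 - 3)*(-18) = -4 + 11*(-18) = -4 - 198 = -202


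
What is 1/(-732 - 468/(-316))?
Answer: -79/57711 ≈ -0.0013689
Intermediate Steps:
1/(-732 - 468/(-316)) = 1/(-732 - 468*(-1/316)) = 1/(-732 + 117/79) = 1/(-57711/79) = -79/57711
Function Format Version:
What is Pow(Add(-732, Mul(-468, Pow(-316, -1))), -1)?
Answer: Rational(-79, 57711) ≈ -0.0013689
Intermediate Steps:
Pow(Add(-732, Mul(-468, Pow(-316, -1))), -1) = Pow(Add(-732, Mul(-468, Rational(-1, 316))), -1) = Pow(Add(-732, Rational(117, 79)), -1) = Pow(Rational(-57711, 79), -1) = Rational(-79, 57711)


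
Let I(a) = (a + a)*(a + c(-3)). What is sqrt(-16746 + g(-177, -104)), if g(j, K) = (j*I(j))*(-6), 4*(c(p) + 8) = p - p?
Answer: sqrt(69533634) ≈ 8338.7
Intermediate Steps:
c(p) = -8 (c(p) = -8 + (p - p)/4 = -8 + (1/4)*0 = -8 + 0 = -8)
I(a) = 2*a*(-8 + a) (I(a) = (a + a)*(a - 8) = (2*a)*(-8 + a) = 2*a*(-8 + a))
g(j, K) = -12*j**2*(-8 + j) (g(j, K) = (j*(2*j*(-8 + j)))*(-6) = (2*j**2*(-8 + j))*(-6) = -12*j**2*(-8 + j))
sqrt(-16746 + g(-177, -104)) = sqrt(-16746 + 12*(-177)**2*(8 - 1*(-177))) = sqrt(-16746 + 12*31329*(8 + 177)) = sqrt(-16746 + 12*31329*185) = sqrt(-16746 + 69550380) = sqrt(69533634)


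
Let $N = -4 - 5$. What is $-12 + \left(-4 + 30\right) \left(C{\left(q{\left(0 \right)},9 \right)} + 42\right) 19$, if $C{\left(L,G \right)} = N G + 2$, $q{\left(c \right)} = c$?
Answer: $-18290$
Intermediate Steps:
$N = -9$ ($N = -4 - 5 = -9$)
$C{\left(L,G \right)} = 2 - 9 G$ ($C{\left(L,G \right)} = - 9 G + 2 = 2 - 9 G$)
$-12 + \left(-4 + 30\right) \left(C{\left(q{\left(0 \right)},9 \right)} + 42\right) 19 = -12 + \left(-4 + 30\right) \left(\left(2 - 81\right) + 42\right) 19 = -12 + 26 \left(\left(2 - 81\right) + 42\right) 19 = -12 + 26 \left(-79 + 42\right) 19 = -12 + 26 \left(-37\right) 19 = -12 - 18278 = -18290$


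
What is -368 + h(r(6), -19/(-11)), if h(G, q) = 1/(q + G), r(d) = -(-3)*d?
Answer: -79845/217 ≈ -367.95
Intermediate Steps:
r(d) = 3*d
h(G, q) = 1/(G + q)
-368 + h(r(6), -19/(-11)) = -368 + 1/(3*6 - 19/(-11)) = -368 + 1/(18 - 19*(-1/11)) = -368 + 1/(18 + 19/11) = -368 + 1/(217/11) = -368 + 11/217 = -79845/217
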